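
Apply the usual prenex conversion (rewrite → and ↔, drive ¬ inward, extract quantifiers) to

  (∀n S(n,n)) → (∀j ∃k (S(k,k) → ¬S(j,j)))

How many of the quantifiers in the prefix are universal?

Rewrite implications/biconditionals: A → B as ¬A ∨ B.
  ¬(∀n S(n,n)) ∨ (∀j ∃k (¬S(k,k) ∨ ¬S(j,j)))
Push ¬ through the quantifiers and connectives to reach negation normal form:
  (∃n ¬S(n,n)) ∨ (∀j ∃k (¬S(k,k) ∨ ¬S(j,j)))
All bound variables are already distinct, so no renaming is needed.
Finally move all quantifiers to the prefix:
  ∃n ∀j ∃k (¬S(n,n) ∨ ¬S(k,k) ∨ ¬S(j,j))
The prefix is ∃n ∀j ∃k: 1 universal, 2 existential.

1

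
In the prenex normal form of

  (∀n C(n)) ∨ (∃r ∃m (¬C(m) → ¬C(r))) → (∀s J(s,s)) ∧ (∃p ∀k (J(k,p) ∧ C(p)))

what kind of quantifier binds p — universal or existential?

Eliminate → and ↔ using ¬ and ∨.
  ¬((∀n C(n)) ∨ (∃r ∃m (¬¬C(m) ∨ ¬C(r)))) ∨ (∀s J(s,s)) ∧ (∃p ∀k (J(k,p) ∧ C(p)))
Push ¬ through the quantifiers and connectives to reach negation normal form:
  (∃n ¬C(n)) ∧ (∀r ∀m (¬C(m) ∧ C(r))) ∨ (∀s J(s,s)) ∧ (∃p ∀k (J(k,p) ∧ C(p)))
All bound variables are already distinct, so no renaming is needed.
Finally move all quantifiers to the prefix:
  ∃n ∀r ∀m ∀s ∃p ∀k (¬C(n) ∧ ¬C(m) ∧ C(r) ∨ J(s,s) ∧ J(k,p) ∧ C(p))
The quantifier ∃p sits under an even number of negations (counting the antecedent side of each →), so it remains existential.

existential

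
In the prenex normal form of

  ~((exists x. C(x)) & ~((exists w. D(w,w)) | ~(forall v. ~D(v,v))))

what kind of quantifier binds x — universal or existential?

Push ¬ through the quantifiers and connectives to reach negation normal form:
  (forall x. ~C(x)) | (exists w. D(w,w)) | (exists v. D(v,v))
Pull the quantifiers to the front (each side's bound variable is not free in the other side):
  forall x. exists w. exists v. (~C(x) | D(w,w) | D(v,v))
The quantifier exists x sits under an odd number of negations, so it flips to forall x.

universal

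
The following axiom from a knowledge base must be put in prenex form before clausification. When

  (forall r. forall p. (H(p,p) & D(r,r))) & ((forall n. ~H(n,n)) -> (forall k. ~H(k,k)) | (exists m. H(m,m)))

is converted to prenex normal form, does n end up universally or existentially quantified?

existential

Rewrite implications/biconditionals: A → B as ¬A ∨ B.
  (forall r. forall p. (H(p,p) & D(r,r))) & (~(forall n. ~H(n,n)) | (forall k. ~H(k,k)) | (exists m. H(m,m)))
Drive negations inward (¬∀x A ≡ ∃x ¬A, ¬∃x A ≡ ∀x ¬A, De Morgan for ∧/∨):
  (forall r. forall p. (H(p,p) & D(r,r))) & ((exists n. H(n,n)) | (forall k. ~H(k,k)) | (exists m. H(m,m)))
Extract every quantifier outward, since the variables are now distinct and don't occur free across branches:
  forall r. forall p. exists n. forall k. exists m. (H(p,p) & D(r,r) & (H(n,n) | ~H(k,k) | H(m,m)))
The quantifier forall n sits under an odd number of negations (counting the antecedent side of each →), so it flips to exists n.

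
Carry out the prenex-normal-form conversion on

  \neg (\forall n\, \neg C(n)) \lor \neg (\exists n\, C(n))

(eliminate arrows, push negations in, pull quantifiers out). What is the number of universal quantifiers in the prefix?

1

Move each ¬ inward, flipping quantifiers it crosses:
  (\exists n\, C(n)) \lor (\forall n\, \neg C(n))
Give each quantifier a distinct variable: n↦p.
  (\exists n\, C(n)) \lor (\forall p\, \neg C(p))
Extract every quantifier outward, since the variables are now distinct and don't occur free across branches:
  \exists n\, \forall p\, (C(n) \lor \neg C(p))
The prefix is \exists n \forall p: 1 universal, 1 existential.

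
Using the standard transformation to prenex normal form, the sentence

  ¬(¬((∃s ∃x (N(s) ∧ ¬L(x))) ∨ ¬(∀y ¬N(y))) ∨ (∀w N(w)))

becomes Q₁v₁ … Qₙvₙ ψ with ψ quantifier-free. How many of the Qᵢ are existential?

Push ¬ through the quantifiers and connectives to reach negation normal form:
  ((∃s ∃x (N(s) ∧ ¬L(x))) ∨ (∃y N(y))) ∧ (∃w ¬N(w))
Extract every quantifier outward, since the variables are now distinct and don't occur free across branches:
  ∃s ∃x ∃y ∃w ((N(s) ∧ ¬L(x) ∨ N(y)) ∧ ¬N(w))
The prefix is ∃s ∃x ∃y ∃w: 0 universal, 4 existential.

4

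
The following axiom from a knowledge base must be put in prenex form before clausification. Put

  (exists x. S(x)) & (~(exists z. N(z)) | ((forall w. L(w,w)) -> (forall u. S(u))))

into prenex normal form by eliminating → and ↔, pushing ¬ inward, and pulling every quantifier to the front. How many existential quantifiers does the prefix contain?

First replace A → B with ¬A ∨ B.
  (exists x. S(x)) & (~(exists z. N(z)) | ~(forall w. L(w,w)) | (forall u. S(u)))
Drive negations inward (¬∀x A ≡ ∃x ¬A, ¬∃x A ≡ ∀x ¬A, De Morgan for ∧/∨):
  (exists x. S(x)) & ((forall z. ~N(z)) | (exists w. ~L(w,w)) | (forall u. S(u)))
Finally move all quantifiers to the prefix:
  exists x. forall z. exists w. forall u. (S(x) & (~N(z) | ~L(w,w) | S(u)))
The prefix is exists x forall z exists w forall u: 2 universal, 2 existential.

2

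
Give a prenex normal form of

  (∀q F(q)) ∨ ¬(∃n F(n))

Move each ¬ inward, flipping quantifiers it crosses:
  (∀q F(q)) ∨ (∀n ¬F(n))
All bound variables are already distinct, so no renaming is needed.
Finally move all quantifiers to the prefix:
  ∀q ∀n (F(q) ∨ ¬F(n))

∀q ∀n (F(q) ∨ ¬F(n))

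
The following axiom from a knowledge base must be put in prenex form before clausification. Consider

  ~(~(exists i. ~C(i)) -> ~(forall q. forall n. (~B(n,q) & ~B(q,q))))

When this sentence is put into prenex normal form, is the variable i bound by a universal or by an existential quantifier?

Eliminate → and ↔ using ¬ and ∨.
  ~(~~(exists i. ~C(i)) | ~(forall q. forall n. (~B(n,q) & ~B(q,q))))
Push ¬ through the quantifiers and connectives to reach negation normal form:
  (forall i. C(i)) & (forall q. forall n. (~B(n,q) & ~B(q,q)))
Pull the quantifiers to the front (each side's bound variable is not free in the other side):
  forall i. forall q. forall n. (C(i) & ~B(n,q) & ~B(q,q))
The quantifier exists i sits under an odd number of negations (counting the antecedent side of each →), so it flips to forall i.

universal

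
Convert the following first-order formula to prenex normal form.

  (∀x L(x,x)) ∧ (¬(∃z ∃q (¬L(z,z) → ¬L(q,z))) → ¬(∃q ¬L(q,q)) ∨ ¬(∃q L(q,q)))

Rewrite implications/biconditionals: A → B as ¬A ∨ B.
  (∀x L(x,x)) ∧ (¬¬(∃z ∃q (¬¬L(z,z) ∨ ¬L(q,z))) ∨ ¬(∃q ¬L(q,q)) ∨ ¬(∃q L(q,q)))
Drive negations inward (¬∀x A ≡ ∃x ¬A, ¬∃x A ≡ ∀x ¬A, De Morgan for ∧/∨):
  (∀x L(x,x)) ∧ ((∃z ∃q (L(z,z) ∨ ¬L(q,z))) ∨ (∀q L(q,q)) ∨ (∀q ¬L(q,q)))
Rename bound variables to avoid capture: q↦t, q↦u.
  (∀x L(x,x)) ∧ ((∃z ∃q (L(z,z) ∨ ¬L(q,z))) ∨ (∀t L(t,t)) ∨ (∀u ¬L(u,u)))
Finally move all quantifiers to the prefix:
  ∀x ∃z ∃q ∀t ∀u (L(x,x) ∧ (L(z,z) ∨ ¬L(q,z) ∨ L(t,t) ∨ ¬L(u,u)))

∀x ∃z ∃q ∀t ∀u (L(x,x) ∧ (L(z,z) ∨ ¬L(q,z) ∨ L(t,t) ∨ ¬L(u,u)))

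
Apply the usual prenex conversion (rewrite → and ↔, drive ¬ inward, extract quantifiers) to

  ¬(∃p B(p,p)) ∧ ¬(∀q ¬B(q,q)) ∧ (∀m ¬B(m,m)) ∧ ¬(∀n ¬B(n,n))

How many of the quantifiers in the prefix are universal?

Move each ¬ inward, flipping quantifiers it crosses:
  (∀p ¬B(p,p)) ∧ (∃q B(q,q)) ∧ (∀m ¬B(m,m)) ∧ (∃n B(n,n))
Pull the quantifiers to the front (each side's bound variable is not free in the other side):
  ∀p ∃q ∀m ∃n (¬B(p,p) ∧ B(q,q) ∧ ¬B(m,m) ∧ B(n,n))
The prefix is ∀p ∃q ∀m ∃n: 2 universal, 2 existential.

2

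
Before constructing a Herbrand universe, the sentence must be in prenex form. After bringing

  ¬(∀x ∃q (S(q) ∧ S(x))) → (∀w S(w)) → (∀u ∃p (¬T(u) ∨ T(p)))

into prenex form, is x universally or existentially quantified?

universal

First replace A → B with ¬A ∨ B.
  ¬¬(∀x ∃q (S(q) ∧ S(x))) ∨ ¬(∀w S(w)) ∨ (∀u ∃p (¬T(u) ∨ T(p)))
Drive negations inward (¬∀x A ≡ ∃x ¬A, ¬∃x A ≡ ∀x ¬A, De Morgan for ∧/∨):
  (∀x ∃q (S(q) ∧ S(x))) ∨ (∃w ¬S(w)) ∨ (∀u ∃p (¬T(u) ∨ T(p)))
All bound variables are already distinct, so no renaming is needed.
Extract every quantifier outward, since the variables are now distinct and don't occur free across branches:
  ∀x ∃q ∃w ∀u ∃p (S(q) ∧ S(x) ∨ ¬S(w) ∨ ¬T(u) ∨ T(p))
The quantifier ∀x sits under an even number of negations (counting the antecedent side of each →), so it remains universal.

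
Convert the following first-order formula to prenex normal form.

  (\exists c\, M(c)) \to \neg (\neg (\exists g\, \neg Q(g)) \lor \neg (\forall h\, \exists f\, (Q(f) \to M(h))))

Eliminate → and ↔ using ¬ and ∨.
  \neg (\exists c\, M(c)) \lor \neg (\neg (\exists g\, \neg Q(g)) \lor \neg (\forall h\, \exists f\, (\neg Q(f) \lor M(h))))
Push ¬ through the quantifiers and connectives to reach negation normal form:
  (\forall c\, \neg M(c)) \lor (\exists g\, \neg Q(g)) \land (\forall h\, \exists f\, (\neg Q(f) \lor M(h)))
All bound variables are already distinct, so no renaming is needed.
Extract every quantifier outward, since the variables are now distinct and don't occur free across branches:
  \forall c\, \exists g\, \forall h\, \exists f\, (\neg M(c) \lor \neg Q(g) \land (\neg Q(f) \lor M(h)))

\forall c\, \exists g\, \forall h\, \exists f\, (\neg M(c) \lor \neg Q(g) \land (\neg Q(f) \lor M(h)))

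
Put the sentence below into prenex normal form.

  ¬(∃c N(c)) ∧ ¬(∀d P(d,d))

∀c ∃d (¬N(c) ∧ ¬P(d,d))

Drive negations inward (¬∀x A ≡ ∃x ¬A, ¬∃x A ≡ ∀x ¬A, De Morgan for ∧/∨):
  (∀c ¬N(c)) ∧ (∃d ¬P(d,d))
All bound variables are already distinct, so no renaming is needed.
Extract every quantifier outward, since the variables are now distinct and don't occur free across branches:
  ∀c ∃d (¬N(c) ∧ ¬P(d,d))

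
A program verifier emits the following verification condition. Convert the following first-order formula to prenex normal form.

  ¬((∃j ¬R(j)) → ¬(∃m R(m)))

∃j ∃m (¬R(j) ∧ R(m))

Eliminate → and ↔ using ¬ and ∨.
  ¬(¬(∃j ¬R(j)) ∨ ¬(∃m R(m)))
Move each ¬ inward, flipping quantifiers it crosses:
  (∃j ¬R(j)) ∧ (∃m R(m))
Extract every quantifier outward, since the variables are now distinct and don't occur free across branches:
  ∃j ∃m (¬R(j) ∧ R(m))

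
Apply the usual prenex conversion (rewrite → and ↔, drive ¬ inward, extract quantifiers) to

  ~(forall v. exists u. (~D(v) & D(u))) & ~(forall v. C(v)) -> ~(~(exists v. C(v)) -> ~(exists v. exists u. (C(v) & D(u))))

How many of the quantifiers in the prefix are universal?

3

First replace A → B with ¬A ∨ B.
  ~(~(forall v. exists u. (~D(v) & D(u))) & ~(forall v. C(v))) | ~(~~(exists v. C(v)) | ~(exists v. exists u. (C(v) & D(u))))
Push ¬ through the quantifiers and connectives to reach negation normal form:
  (forall v. exists u. (~D(v) & D(u))) | (forall v. C(v)) | (forall v. ~C(v)) & (exists v. exists u. (C(v) & D(u)))
Standardize variables apart so no two quantifiers bind the same name: v↦t, v↦y1, v↦x1, u↦w.
  (forall v. exists u. (~D(v) & D(u))) | (forall t. C(t)) | (forall y1. ~C(y1)) & (exists x1. exists w. (C(x1) & D(w)))
Finally move all quantifiers to the prefix:
  forall v. exists u. forall t. forall y1. exists x1. exists w. (~D(v) & D(u) | C(t) | ~C(y1) & C(x1) & D(w))
The prefix is forall v exists u forall t forall y1 exists x1 exists w: 3 universal, 3 existential.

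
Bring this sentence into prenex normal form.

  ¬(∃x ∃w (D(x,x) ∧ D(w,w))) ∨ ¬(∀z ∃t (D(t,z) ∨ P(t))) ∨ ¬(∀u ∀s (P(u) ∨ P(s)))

∀x ∀w ∃z ∀t ∃u ∃s (¬D(x,x) ∨ ¬D(w,w) ∨ ¬D(t,z) ∧ ¬P(t) ∨ ¬P(u) ∧ ¬P(s))

Push ¬ through the quantifiers and connectives to reach negation normal form:
  (∀x ∀w (¬D(x,x) ∨ ¬D(w,w))) ∨ (∃z ∀t (¬D(t,z) ∧ ¬P(t))) ∨ (∃u ∃s (¬P(u) ∧ ¬P(s)))
All bound variables are already distinct, so no renaming is needed.
Finally move all quantifiers to the prefix:
  ∀x ∀w ∃z ∀t ∃u ∃s (¬D(x,x) ∨ ¬D(w,w) ∨ ¬D(t,z) ∧ ¬P(t) ∨ ¬P(u) ∧ ¬P(s))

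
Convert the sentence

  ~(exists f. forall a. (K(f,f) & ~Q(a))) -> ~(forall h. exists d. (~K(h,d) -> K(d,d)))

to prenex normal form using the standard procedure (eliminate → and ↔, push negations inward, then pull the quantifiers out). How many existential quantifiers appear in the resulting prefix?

2

Eliminate → and ↔ using ¬ and ∨.
  ~~(exists f. forall a. (K(f,f) & ~Q(a))) | ~(forall h. exists d. (~~K(h,d) | K(d,d)))
Drive negations inward (¬∀x A ≡ ∃x ¬A, ¬∃x A ≡ ∀x ¬A, De Morgan for ∧/∨):
  (exists f. forall a. (K(f,f) & ~Q(a))) | (exists h. forall d. (~K(h,d) & ~K(d,d)))
All bound variables are already distinct, so no renaming is needed.
Finally move all quantifiers to the prefix:
  exists f. forall a. exists h. forall d. (K(f,f) & ~Q(a) | ~K(h,d) & ~K(d,d))
The prefix is exists f forall a exists h forall d: 2 universal, 2 existential.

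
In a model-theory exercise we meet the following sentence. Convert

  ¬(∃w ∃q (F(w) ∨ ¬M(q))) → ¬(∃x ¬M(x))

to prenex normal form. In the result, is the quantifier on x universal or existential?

First replace A → B with ¬A ∨ B.
  ¬¬(∃w ∃q (F(w) ∨ ¬M(q))) ∨ ¬(∃x ¬M(x))
Move each ¬ inward, flipping quantifiers it crosses:
  (∃w ∃q (F(w) ∨ ¬M(q))) ∨ (∀x M(x))
All bound variables are already distinct, so no renaming is needed.
Extract every quantifier outward, since the variables are now distinct and don't occur free across branches:
  ∃w ∃q ∀x (F(w) ∨ ¬M(q) ∨ M(x))
The quantifier ∃x sits under an odd number of negations (counting the antecedent side of each →), so it flips to ∀x.

universal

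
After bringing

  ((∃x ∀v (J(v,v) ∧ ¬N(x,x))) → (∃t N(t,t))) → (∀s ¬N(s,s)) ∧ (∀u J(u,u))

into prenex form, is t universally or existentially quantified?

Eliminate → and ↔ using ¬ and ∨.
  ¬(¬(∃x ∀v (J(v,v) ∧ ¬N(x,x))) ∨ (∃t N(t,t))) ∨ (∀s ¬N(s,s)) ∧ (∀u J(u,u))
Move each ¬ inward, flipping quantifiers it crosses:
  (∃x ∀v (J(v,v) ∧ ¬N(x,x))) ∧ (∀t ¬N(t,t)) ∨ (∀s ¬N(s,s)) ∧ (∀u J(u,u))
All bound variables are already distinct, so no renaming is needed.
Finally move all quantifiers to the prefix:
  ∃x ∀v ∀t ∀s ∀u (J(v,v) ∧ ¬N(x,x) ∧ ¬N(t,t) ∨ ¬N(s,s) ∧ J(u,u))
The quantifier ∃t sits under an odd number of negations (counting the antecedent side of each →), so it flips to ∀t.

universal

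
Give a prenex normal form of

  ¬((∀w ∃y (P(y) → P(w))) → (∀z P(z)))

∀w ∃y ∃z ((¬P(y) ∨ P(w)) ∧ ¬P(z))

First replace A → B with ¬A ∨ B.
  ¬(¬(∀w ∃y (¬P(y) ∨ P(w))) ∨ (∀z P(z)))
Push ¬ through the quantifiers and connectives to reach negation normal form:
  (∀w ∃y (¬P(y) ∨ P(w))) ∧ (∃z ¬P(z))
Finally move all quantifiers to the prefix:
  ∀w ∃y ∃z ((¬P(y) ∨ P(w)) ∧ ¬P(z))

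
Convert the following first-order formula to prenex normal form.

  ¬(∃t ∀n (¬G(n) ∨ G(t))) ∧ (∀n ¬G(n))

Move each ¬ inward, flipping quantifiers it crosses:
  (∀t ∃n (G(n) ∧ ¬G(t))) ∧ (∀n ¬G(n))
Standardize variables apart so no two quantifiers bind the same name: n↦z1.
  (∀t ∃n (G(n) ∧ ¬G(t))) ∧ (∀z1 ¬G(z1))
Finally move all quantifiers to the prefix:
  ∀t ∃n ∀z1 (G(n) ∧ ¬G(t) ∧ ¬G(z1))

∀t ∃n ∀z1 (G(n) ∧ ¬G(t) ∧ ¬G(z1))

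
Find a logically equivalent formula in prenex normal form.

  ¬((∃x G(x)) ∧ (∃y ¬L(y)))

∀x ∀y (¬G(x) ∨ L(y))

Drive negations inward (¬∀x A ≡ ∃x ¬A, ¬∃x A ≡ ∀x ¬A, De Morgan for ∧/∨):
  (∀x ¬G(x)) ∨ (∀y L(y))
Extract every quantifier outward, since the variables are now distinct and don't occur free across branches:
  ∀x ∀y (¬G(x) ∨ L(y))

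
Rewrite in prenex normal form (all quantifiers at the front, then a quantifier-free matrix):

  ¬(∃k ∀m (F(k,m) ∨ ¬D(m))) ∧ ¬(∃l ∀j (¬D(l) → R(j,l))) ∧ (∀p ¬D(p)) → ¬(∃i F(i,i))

First replace A → B with ¬A ∨ B.
  ¬(¬(∃k ∀m (F(k,m) ∨ ¬D(m))) ∧ ¬(∃l ∀j (¬¬D(l) ∨ R(j,l))) ∧ (∀p ¬D(p))) ∨ ¬(∃i F(i,i))
Drive negations inward (¬∀x A ≡ ∃x ¬A, ¬∃x A ≡ ∀x ¬A, De Morgan for ∧/∨):
  (∃k ∀m (F(k,m) ∨ ¬D(m))) ∨ (∃l ∀j (D(l) ∨ R(j,l))) ∨ (∃p D(p)) ∨ (∀i ¬F(i,i))
Pull the quantifiers to the front (each side's bound variable is not free in the other side):
  ∃k ∀m ∃l ∀j ∃p ∀i (F(k,m) ∨ ¬D(m) ∨ D(l) ∨ R(j,l) ∨ D(p) ∨ ¬F(i,i))

∃k ∀m ∃l ∀j ∃p ∀i (F(k,m) ∨ ¬D(m) ∨ D(l) ∨ R(j,l) ∨ D(p) ∨ ¬F(i,i))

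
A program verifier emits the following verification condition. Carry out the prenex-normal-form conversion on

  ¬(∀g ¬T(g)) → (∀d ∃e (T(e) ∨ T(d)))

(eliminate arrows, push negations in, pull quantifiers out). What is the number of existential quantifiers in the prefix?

First replace A → B with ¬A ∨ B.
  ¬¬(∀g ¬T(g)) ∨ (∀d ∃e (T(e) ∨ T(d)))
Push ¬ through the quantifiers and connectives to reach negation normal form:
  (∀g ¬T(g)) ∨ (∀d ∃e (T(e) ∨ T(d)))
All bound variables are already distinct, so no renaming is needed.
Extract every quantifier outward, since the variables are now distinct and don't occur free across branches:
  ∀g ∀d ∃e (¬T(g) ∨ T(e) ∨ T(d))
The prefix is ∀g ∀d ∃e: 2 universal, 1 existential.

1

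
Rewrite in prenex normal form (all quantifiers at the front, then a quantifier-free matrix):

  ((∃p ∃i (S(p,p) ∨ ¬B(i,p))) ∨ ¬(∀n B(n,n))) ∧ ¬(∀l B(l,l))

∃p ∃i ∃n ∃l ((S(p,p) ∨ ¬B(i,p) ∨ ¬B(n,n)) ∧ ¬B(l,l))

Push ¬ through the quantifiers and connectives to reach negation normal form:
  ((∃p ∃i (S(p,p) ∨ ¬B(i,p))) ∨ (∃n ¬B(n,n))) ∧ (∃l ¬B(l,l))
All bound variables are already distinct, so no renaming is needed.
Pull the quantifiers to the front (each side's bound variable is not free in the other side):
  ∃p ∃i ∃n ∃l ((S(p,p) ∨ ¬B(i,p) ∨ ¬B(n,n)) ∧ ¬B(l,l))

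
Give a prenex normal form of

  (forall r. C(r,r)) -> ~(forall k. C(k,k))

First replace A → B with ¬A ∨ B.
  ~(forall r. C(r,r)) | ~(forall k. C(k,k))
Drive negations inward (¬∀x A ≡ ∃x ¬A, ¬∃x A ≡ ∀x ¬A, De Morgan for ∧/∨):
  (exists r. ~C(r,r)) | (exists k. ~C(k,k))
Pull the quantifiers to the front (each side's bound variable is not free in the other side):
  exists r. exists k. (~C(r,r) | ~C(k,k))

exists r. exists k. (~C(r,r) | ~C(k,k))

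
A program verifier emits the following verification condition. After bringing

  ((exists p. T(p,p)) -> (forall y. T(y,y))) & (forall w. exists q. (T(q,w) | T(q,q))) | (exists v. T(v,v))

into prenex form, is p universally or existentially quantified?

universal

First replace A → B with ¬A ∨ B.
  (~(exists p. T(p,p)) | (forall y. T(y,y))) & (forall w. exists q. (T(q,w) | T(q,q))) | (exists v. T(v,v))
Move each ¬ inward, flipping quantifiers it crosses:
  ((forall p. ~T(p,p)) | (forall y. T(y,y))) & (forall w. exists q. (T(q,w) | T(q,q))) | (exists v. T(v,v))
All bound variables are already distinct, so no renaming is needed.
Pull the quantifiers to the front (each side's bound variable is not free in the other side):
  forall p. forall y. forall w. exists q. exists v. ((~T(p,p) | T(y,y)) & (T(q,w) | T(q,q)) | T(v,v))
The quantifier exists p sits under an odd number of negations (counting the antecedent side of each →), so it flips to forall p.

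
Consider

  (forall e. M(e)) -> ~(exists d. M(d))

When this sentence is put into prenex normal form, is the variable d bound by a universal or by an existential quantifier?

universal

Eliminate → and ↔ using ¬ and ∨.
  ~(forall e. M(e)) | ~(exists d. M(d))
Drive negations inward (¬∀x A ≡ ∃x ¬A, ¬∃x A ≡ ∀x ¬A, De Morgan for ∧/∨):
  (exists e. ~M(e)) | (forall d. ~M(d))
All bound variables are already distinct, so no renaming is needed.
Finally move all quantifiers to the prefix:
  exists e. forall d. (~M(e) | ~M(d))
The quantifier exists d sits under an odd number of negations (counting the antecedent side of each →), so it flips to forall d.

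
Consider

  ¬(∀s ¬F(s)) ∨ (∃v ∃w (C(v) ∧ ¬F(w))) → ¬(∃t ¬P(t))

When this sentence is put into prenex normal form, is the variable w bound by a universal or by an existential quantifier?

universal

First replace A → B with ¬A ∨ B.
  ¬(¬(∀s ¬F(s)) ∨ (∃v ∃w (C(v) ∧ ¬F(w)))) ∨ ¬(∃t ¬P(t))
Move each ¬ inward, flipping quantifiers it crosses:
  (∀s ¬F(s)) ∧ (∀v ∀w (¬C(v) ∨ F(w))) ∨ (∀t P(t))
Extract every quantifier outward, since the variables are now distinct and don't occur free across branches:
  ∀s ∀v ∀w ∀t (¬F(s) ∧ (¬C(v) ∨ F(w)) ∨ P(t))
The quantifier ∃w sits under an odd number of negations (counting the antecedent side of each →), so it flips to ∀w.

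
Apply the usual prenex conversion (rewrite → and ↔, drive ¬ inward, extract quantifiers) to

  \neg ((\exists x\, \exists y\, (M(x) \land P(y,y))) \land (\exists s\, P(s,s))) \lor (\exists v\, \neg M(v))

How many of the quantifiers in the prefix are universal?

3

Push ¬ through the quantifiers and connectives to reach negation normal form:
  (\forall x\, \forall y\, (\neg M(x) \lor \neg P(y,y))) \lor (\forall s\, \neg P(s,s)) \lor (\exists v\, \neg M(v))
All bound variables are already distinct, so no renaming is needed.
Pull the quantifiers to the front (each side's bound variable is not free in the other side):
  \forall x\, \forall y\, \forall s\, \exists v\, (\neg M(x) \lor \neg P(y,y) \lor \neg P(s,s) \lor \neg M(v))
The prefix is \forall x \forall y \forall s \exists v: 3 universal, 1 existential.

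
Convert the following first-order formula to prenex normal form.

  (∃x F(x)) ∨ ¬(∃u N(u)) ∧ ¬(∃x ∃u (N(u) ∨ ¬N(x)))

Drive negations inward (¬∀x A ≡ ∃x ¬A, ¬∃x A ≡ ∀x ¬A, De Morgan for ∧/∨):
  (∃x F(x)) ∨ (∀u ¬N(u)) ∧ (∀x ∀u (¬N(u) ∧ N(x)))
Standardize variables apart so no two quantifiers bind the same name: x↦y, u↦y1.
  (∃x F(x)) ∨ (∀u ¬N(u)) ∧ (∀y ∀y1 (¬N(y1) ∧ N(y)))
Extract every quantifier outward, since the variables are now distinct and don't occur free across branches:
  ∃x ∀u ∀y ∀y1 (F(x) ∨ ¬N(u) ∧ ¬N(y1) ∧ N(y))

∃x ∀u ∀y ∀y1 (F(x) ∨ ¬N(u) ∧ ¬N(y1) ∧ N(y))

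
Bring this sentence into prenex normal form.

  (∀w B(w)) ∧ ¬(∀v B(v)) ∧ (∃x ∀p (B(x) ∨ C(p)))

∀w ∃v ∃x ∀p (B(w) ∧ ¬B(v) ∧ (B(x) ∨ C(p)))

Push ¬ through the quantifiers and connectives to reach negation normal form:
  (∀w B(w)) ∧ (∃v ¬B(v)) ∧ (∃x ∀p (B(x) ∨ C(p)))
Pull the quantifiers to the front (each side's bound variable is not free in the other side):
  ∀w ∃v ∃x ∀p (B(w) ∧ ¬B(v) ∧ (B(x) ∨ C(p)))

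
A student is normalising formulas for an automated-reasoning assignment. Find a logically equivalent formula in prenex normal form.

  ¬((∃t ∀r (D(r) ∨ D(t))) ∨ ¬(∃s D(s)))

Move each ¬ inward, flipping quantifiers it crosses:
  (∀t ∃r (¬D(r) ∧ ¬D(t))) ∧ (∃s D(s))
Finally move all quantifiers to the prefix:
  ∀t ∃r ∃s (¬D(r) ∧ ¬D(t) ∧ D(s))

∀t ∃r ∃s (¬D(r) ∧ ¬D(t) ∧ D(s))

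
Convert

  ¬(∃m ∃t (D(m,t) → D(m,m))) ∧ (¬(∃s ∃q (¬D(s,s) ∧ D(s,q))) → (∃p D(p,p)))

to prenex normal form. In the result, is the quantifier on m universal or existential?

First replace A → B with ¬A ∨ B.
  ¬(∃m ∃t (¬D(m,t) ∨ D(m,m))) ∧ (¬¬(∃s ∃q (¬D(s,s) ∧ D(s,q))) ∨ (∃p D(p,p)))
Push ¬ through the quantifiers and connectives to reach negation normal form:
  (∀m ∀t (D(m,t) ∧ ¬D(m,m))) ∧ ((∃s ∃q (¬D(s,s) ∧ D(s,q))) ∨ (∃p D(p,p)))
All bound variables are already distinct, so no renaming is needed.
Finally move all quantifiers to the prefix:
  ∀m ∀t ∃s ∃q ∃p (D(m,t) ∧ ¬D(m,m) ∧ (¬D(s,s) ∧ D(s,q) ∨ D(p,p)))
The quantifier ∃m sits under an odd number of negations (counting the antecedent side of each →), so it flips to ∀m.

universal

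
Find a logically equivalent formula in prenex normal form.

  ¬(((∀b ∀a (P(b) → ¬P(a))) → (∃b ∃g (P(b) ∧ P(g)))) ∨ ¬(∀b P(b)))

Rewrite implications/biconditionals: A → B as ¬A ∨ B.
  ¬(¬(∀b ∀a (¬P(b) ∨ ¬P(a))) ∨ (∃b ∃g (P(b) ∧ P(g))) ∨ ¬(∀b P(b)))
Push ¬ through the quantifiers and connectives to reach negation normal form:
  (∀b ∀a (¬P(b) ∨ ¬P(a))) ∧ (∀b ∀g (¬P(b) ∨ ¬P(g))) ∧ (∀b P(b))
Standardize variables apart so no two quantifiers bind the same name: b↦y, b↦s.
  (∀b ∀a (¬P(b) ∨ ¬P(a))) ∧ (∀y ∀g (¬P(y) ∨ ¬P(g))) ∧ (∀s P(s))
Finally move all quantifiers to the prefix:
  ∀b ∀a ∀y ∀g ∀s ((¬P(b) ∨ ¬P(a)) ∧ (¬P(y) ∨ ¬P(g)) ∧ P(s))

∀b ∀a ∀y ∀g ∀s ((¬P(b) ∨ ¬P(a)) ∧ (¬P(y) ∨ ¬P(g)) ∧ P(s))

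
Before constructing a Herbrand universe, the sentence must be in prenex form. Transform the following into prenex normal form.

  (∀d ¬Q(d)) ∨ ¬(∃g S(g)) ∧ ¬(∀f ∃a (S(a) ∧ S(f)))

∀d ∀g ∃f ∀a (¬Q(d) ∨ ¬S(g) ∧ (¬S(a) ∨ ¬S(f)))

Push ¬ through the quantifiers and connectives to reach negation normal form:
  (∀d ¬Q(d)) ∨ (∀g ¬S(g)) ∧ (∃f ∀a (¬S(a) ∨ ¬S(f)))
All bound variables are already distinct, so no renaming is needed.
Extract every quantifier outward, since the variables are now distinct and don't occur free across branches:
  ∀d ∀g ∃f ∀a (¬Q(d) ∨ ¬S(g) ∧ (¬S(a) ∨ ¬S(f)))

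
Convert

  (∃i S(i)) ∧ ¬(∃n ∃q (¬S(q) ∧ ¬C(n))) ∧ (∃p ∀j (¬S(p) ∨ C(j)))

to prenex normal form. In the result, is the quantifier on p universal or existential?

Push ¬ through the quantifiers and connectives to reach negation normal form:
  (∃i S(i)) ∧ (∀n ∀q (S(q) ∨ C(n))) ∧ (∃p ∀j (¬S(p) ∨ C(j)))
All bound variables are already distinct, so no renaming is needed.
Extract every quantifier outward, since the variables are now distinct and don't occur free across branches:
  ∃i ∀n ∀q ∃p ∀j (S(i) ∧ (S(q) ∨ C(n)) ∧ (¬S(p) ∨ C(j)))
The quantifier ∃p sits under an even number of negations, so it remains existential.

existential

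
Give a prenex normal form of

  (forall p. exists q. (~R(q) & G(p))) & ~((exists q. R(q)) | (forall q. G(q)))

forall p. exists q. forall t. exists x1. (~R(q) & G(p) & ~R(t) & ~G(x1))

Push ¬ through the quantifiers and connectives to reach negation normal form:
  (forall p. exists q. (~R(q) & G(p))) & (forall q. ~R(q)) & (exists q. ~G(q))
Standardize variables apart so no two quantifiers bind the same name: q↦t, q↦x1.
  (forall p. exists q. (~R(q) & G(p))) & (forall t. ~R(t)) & (exists x1. ~G(x1))
Extract every quantifier outward, since the variables are now distinct and don't occur free across branches:
  forall p. exists q. forall t. exists x1. (~R(q) & G(p) & ~R(t) & ~G(x1))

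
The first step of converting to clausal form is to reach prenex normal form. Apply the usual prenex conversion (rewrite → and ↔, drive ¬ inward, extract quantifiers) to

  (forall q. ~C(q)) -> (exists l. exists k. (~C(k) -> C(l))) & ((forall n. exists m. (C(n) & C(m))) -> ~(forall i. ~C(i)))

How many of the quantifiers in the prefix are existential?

Rewrite implications/biconditionals: A → B as ¬A ∨ B.
  ~(forall q. ~C(q)) | (exists l. exists k. (~~C(k) | C(l))) & (~(forall n. exists m. (C(n) & C(m))) | ~(forall i. ~C(i)))
Move each ¬ inward, flipping quantifiers it crosses:
  (exists q. C(q)) | (exists l. exists k. (C(k) | C(l))) & ((exists n. forall m. (~C(n) | ~C(m))) | (exists i. C(i)))
All bound variables are already distinct, so no renaming is needed.
Pull the quantifiers to the front (each side's bound variable is not free in the other side):
  exists q. exists l. exists k. exists n. forall m. exists i. (C(q) | (C(k) | C(l)) & (~C(n) | ~C(m) | C(i)))
The prefix is exists q exists l exists k exists n forall m exists i: 1 universal, 5 existential.

5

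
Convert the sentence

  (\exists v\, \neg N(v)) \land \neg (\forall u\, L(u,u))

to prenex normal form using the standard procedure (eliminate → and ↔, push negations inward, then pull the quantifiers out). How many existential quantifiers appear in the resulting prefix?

Drive negations inward (¬∀x A ≡ ∃x ¬A, ¬∃x A ≡ ∀x ¬A, De Morgan for ∧/∨):
  (\exists v\, \neg N(v)) \land (\exists u\, \neg L(u,u))
All bound variables are already distinct, so no renaming is needed.
Pull the quantifiers to the front (each side's bound variable is not free in the other side):
  \exists v\, \exists u\, (\neg N(v) \land \neg L(u,u))
The prefix is \exists v \exists u: 0 universal, 2 existential.

2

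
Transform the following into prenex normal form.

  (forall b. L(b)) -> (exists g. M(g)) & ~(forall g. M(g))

Rewrite implications/biconditionals: A → B as ¬A ∨ B.
  ~(forall b. L(b)) | (exists g. M(g)) & ~(forall g. M(g))
Move each ¬ inward, flipping quantifiers it crosses:
  (exists b. ~L(b)) | (exists g. M(g)) & (exists g. ~M(g))
Standardize variables apart so no two quantifiers bind the same name: g↦t.
  (exists b. ~L(b)) | (exists g. M(g)) & (exists t. ~M(t))
Finally move all quantifiers to the prefix:
  exists b. exists g. exists t. (~L(b) | M(g) & ~M(t))

exists b. exists g. exists t. (~L(b) | M(g) & ~M(t))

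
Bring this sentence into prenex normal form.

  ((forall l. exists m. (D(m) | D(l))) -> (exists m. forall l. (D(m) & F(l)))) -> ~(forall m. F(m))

forall l. exists m. forall v. exists r. exists y. ((D(m) | D(l)) & (~D(v) | ~F(r)) | ~F(y))

First replace A → B with ¬A ∨ B.
  ~(~(forall l. exists m. (D(m) | D(l))) | (exists m. forall l. (D(m) & F(l)))) | ~(forall m. F(m))
Drive negations inward (¬∀x A ≡ ∃x ¬A, ¬∃x A ≡ ∀x ¬A, De Morgan for ∧/∨):
  (forall l. exists m. (D(m) | D(l))) & (forall m. exists l. (~D(m) | ~F(l))) | (exists m. ~F(m))
Standardize variables apart so no two quantifiers bind the same name: m↦v, l↦r, m↦y.
  (forall l. exists m. (D(m) | D(l))) & (forall v. exists r. (~D(v) | ~F(r))) | (exists y. ~F(y))
Extract every quantifier outward, since the variables are now distinct and don't occur free across branches:
  forall l. exists m. forall v. exists r. exists y. ((D(m) | D(l)) & (~D(v) | ~F(r)) | ~F(y))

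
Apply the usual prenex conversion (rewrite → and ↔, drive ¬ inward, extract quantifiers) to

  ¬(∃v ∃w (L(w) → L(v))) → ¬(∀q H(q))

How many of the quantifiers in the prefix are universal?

Eliminate → and ↔ using ¬ and ∨.
  ¬¬(∃v ∃w (¬L(w) ∨ L(v))) ∨ ¬(∀q H(q))
Drive negations inward (¬∀x A ≡ ∃x ¬A, ¬∃x A ≡ ∀x ¬A, De Morgan for ∧/∨):
  (∃v ∃w (¬L(w) ∨ L(v))) ∨ (∃q ¬H(q))
All bound variables are already distinct, so no renaming is needed.
Pull the quantifiers to the front (each side's bound variable is not free in the other side):
  ∃v ∃w ∃q (¬L(w) ∨ L(v) ∨ ¬H(q))
The prefix is ∃v ∃w ∃q: 0 universal, 3 existential.

0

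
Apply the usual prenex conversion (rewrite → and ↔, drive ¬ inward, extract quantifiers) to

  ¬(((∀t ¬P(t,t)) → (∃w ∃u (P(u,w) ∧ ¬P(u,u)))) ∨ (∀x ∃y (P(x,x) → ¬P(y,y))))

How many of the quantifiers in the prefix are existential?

1

Eliminate → and ↔ using ¬ and ∨.
  ¬(¬(∀t ¬P(t,t)) ∨ (∃w ∃u (P(u,w) ∧ ¬P(u,u))) ∨ (∀x ∃y (¬P(x,x) ∨ ¬P(y,y))))
Move each ¬ inward, flipping quantifiers it crosses:
  (∀t ¬P(t,t)) ∧ (∀w ∀u (¬P(u,w) ∨ P(u,u))) ∧ (∃x ∀y (P(x,x) ∧ P(y,y)))
All bound variables are already distinct, so no renaming is needed.
Extract every quantifier outward, since the variables are now distinct and don't occur free across branches:
  ∀t ∀w ∀u ∃x ∀y (¬P(t,t) ∧ (¬P(u,w) ∨ P(u,u)) ∧ P(x,x) ∧ P(y,y))
The prefix is ∀t ∀w ∀u ∃x ∀y: 4 universal, 1 existential.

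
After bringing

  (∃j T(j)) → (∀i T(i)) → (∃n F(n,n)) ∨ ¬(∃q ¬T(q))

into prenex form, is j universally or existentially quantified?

Rewrite implications/biconditionals: A → B as ¬A ∨ B.
  ¬(∃j T(j)) ∨ ¬(∀i T(i)) ∨ (∃n F(n,n)) ∨ ¬(∃q ¬T(q))
Drive negations inward (¬∀x A ≡ ∃x ¬A, ¬∃x A ≡ ∀x ¬A, De Morgan for ∧/∨):
  (∀j ¬T(j)) ∨ (∃i ¬T(i)) ∨ (∃n F(n,n)) ∨ (∀q T(q))
All bound variables are already distinct, so no renaming is needed.
Extract every quantifier outward, since the variables are now distinct and don't occur free across branches:
  ∀j ∃i ∃n ∀q (¬T(j) ∨ ¬T(i) ∨ F(n,n) ∨ T(q))
The quantifier ∃j sits under an odd number of negations (counting the antecedent side of each →), so it flips to ∀j.

universal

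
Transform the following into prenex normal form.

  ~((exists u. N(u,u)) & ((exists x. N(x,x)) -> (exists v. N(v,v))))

Rewrite implications/biconditionals: A → B as ¬A ∨ B.
  ~((exists u. N(u,u)) & (~(exists x. N(x,x)) | (exists v. N(v,v))))
Push ¬ through the quantifiers and connectives to reach negation normal form:
  (forall u. ~N(u,u)) | (exists x. N(x,x)) & (forall v. ~N(v,v))
All bound variables are already distinct, so no renaming is needed.
Pull the quantifiers to the front (each side's bound variable is not free in the other side):
  forall u. exists x. forall v. (~N(u,u) | N(x,x) & ~N(v,v))

forall u. exists x. forall v. (~N(u,u) | N(x,x) & ~N(v,v))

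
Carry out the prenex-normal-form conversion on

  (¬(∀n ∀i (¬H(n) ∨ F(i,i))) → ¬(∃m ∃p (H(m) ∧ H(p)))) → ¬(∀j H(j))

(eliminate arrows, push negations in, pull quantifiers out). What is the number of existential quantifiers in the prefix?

Rewrite implications/biconditionals: A → B as ¬A ∨ B.
  ¬(¬¬(∀n ∀i (¬H(n) ∨ F(i,i))) ∨ ¬(∃m ∃p (H(m) ∧ H(p)))) ∨ ¬(∀j H(j))
Move each ¬ inward, flipping quantifiers it crosses:
  (∃n ∃i (H(n) ∧ ¬F(i,i))) ∧ (∃m ∃p (H(m) ∧ H(p))) ∨ (∃j ¬H(j))
All bound variables are already distinct, so no renaming is needed.
Pull the quantifiers to the front (each side's bound variable is not free in the other side):
  ∃n ∃i ∃m ∃p ∃j (H(n) ∧ ¬F(i,i) ∧ H(m) ∧ H(p) ∨ ¬H(j))
The prefix is ∃n ∃i ∃m ∃p ∃j: 0 universal, 5 existential.

5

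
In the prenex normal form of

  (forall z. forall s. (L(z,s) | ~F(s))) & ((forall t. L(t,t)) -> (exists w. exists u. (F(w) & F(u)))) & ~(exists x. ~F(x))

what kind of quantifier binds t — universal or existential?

existential

Rewrite implications/biconditionals: A → B as ¬A ∨ B.
  (forall z. forall s. (L(z,s) | ~F(s))) & (~(forall t. L(t,t)) | (exists w. exists u. (F(w) & F(u)))) & ~(exists x. ~F(x))
Drive negations inward (¬∀x A ≡ ∃x ¬A, ¬∃x A ≡ ∀x ¬A, De Morgan for ∧/∨):
  (forall z. forall s. (L(z,s) | ~F(s))) & ((exists t. ~L(t,t)) | (exists w. exists u. (F(w) & F(u)))) & (forall x. F(x))
All bound variables are already distinct, so no renaming is needed.
Pull the quantifiers to the front (each side's bound variable is not free in the other side):
  forall z. forall s. exists t. exists w. exists u. forall x. ((L(z,s) | ~F(s)) & (~L(t,t) | F(w) & F(u)) & F(x))
The quantifier forall t sits under an odd number of negations (counting the antecedent side of each →), so it flips to exists t.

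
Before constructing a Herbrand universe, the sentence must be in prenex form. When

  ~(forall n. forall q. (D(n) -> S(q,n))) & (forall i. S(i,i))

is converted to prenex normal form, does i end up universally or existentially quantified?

universal

Rewrite implications/biconditionals: A → B as ¬A ∨ B.
  ~(forall n. forall q. (~D(n) | S(q,n))) & (forall i. S(i,i))
Move each ¬ inward, flipping quantifiers it crosses:
  (exists n. exists q. (D(n) & ~S(q,n))) & (forall i. S(i,i))
Pull the quantifiers to the front (each side's bound variable is not free in the other side):
  exists n. exists q. forall i. (D(n) & ~S(q,n) & S(i,i))
The quantifier forall i sits under an even number of negations (counting the antecedent side of each →), so it remains universal.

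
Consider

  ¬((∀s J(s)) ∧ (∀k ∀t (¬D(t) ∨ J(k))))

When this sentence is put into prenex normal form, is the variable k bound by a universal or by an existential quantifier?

existential

Push ¬ through the quantifiers and connectives to reach negation normal form:
  (∃s ¬J(s)) ∨ (∃k ∃t (D(t) ∧ ¬J(k)))
All bound variables are already distinct, so no renaming is needed.
Pull the quantifiers to the front (each side's bound variable is not free in the other side):
  ∃s ∃k ∃t (¬J(s) ∨ D(t) ∧ ¬J(k))
The quantifier ∀k sits under an odd number of negations, so it flips to ∃k.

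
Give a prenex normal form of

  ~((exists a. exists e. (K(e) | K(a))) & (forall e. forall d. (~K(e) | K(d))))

Drive negations inward (¬∀x A ≡ ∃x ¬A, ¬∃x A ≡ ∀x ¬A, De Morgan for ∧/∨):
  (forall a. forall e. (~K(e) & ~K(a))) | (exists e. exists d. (K(e) & ~K(d)))
Standardize variables apart so no two quantifiers bind the same name: e↦r.
  (forall a. forall e. (~K(e) & ~K(a))) | (exists r. exists d. (K(r) & ~K(d)))
Pull the quantifiers to the front (each side's bound variable is not free in the other side):
  forall a. forall e. exists r. exists d. (~K(e) & ~K(a) | K(r) & ~K(d))

forall a. forall e. exists r. exists d. (~K(e) & ~K(a) | K(r) & ~K(d))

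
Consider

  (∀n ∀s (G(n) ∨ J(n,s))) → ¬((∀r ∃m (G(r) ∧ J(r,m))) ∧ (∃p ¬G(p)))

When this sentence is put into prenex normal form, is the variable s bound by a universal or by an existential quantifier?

First replace A → B with ¬A ∨ B.
  ¬(∀n ∀s (G(n) ∨ J(n,s))) ∨ ¬((∀r ∃m (G(r) ∧ J(r,m))) ∧ (∃p ¬G(p)))
Push ¬ through the quantifiers and connectives to reach negation normal form:
  (∃n ∃s (¬G(n) ∧ ¬J(n,s))) ∨ (∃r ∀m (¬G(r) ∨ ¬J(r,m))) ∨ (∀p G(p))
All bound variables are already distinct, so no renaming is needed.
Extract every quantifier outward, since the variables are now distinct and don't occur free across branches:
  ∃n ∃s ∃r ∀m ∀p (¬G(n) ∧ ¬J(n,s) ∨ ¬G(r) ∨ ¬J(r,m) ∨ G(p))
The quantifier ∀s sits under an odd number of negations (counting the antecedent side of each →), so it flips to ∃s.

existential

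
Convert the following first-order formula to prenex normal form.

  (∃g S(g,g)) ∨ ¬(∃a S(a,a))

∃g ∀a (S(g,g) ∨ ¬S(a,a))

Drive negations inward (¬∀x A ≡ ∃x ¬A, ¬∃x A ≡ ∀x ¬A, De Morgan for ∧/∨):
  (∃g S(g,g)) ∨ (∀a ¬S(a,a))
All bound variables are already distinct, so no renaming is needed.
Finally move all quantifiers to the prefix:
  ∃g ∀a (S(g,g) ∨ ¬S(a,a))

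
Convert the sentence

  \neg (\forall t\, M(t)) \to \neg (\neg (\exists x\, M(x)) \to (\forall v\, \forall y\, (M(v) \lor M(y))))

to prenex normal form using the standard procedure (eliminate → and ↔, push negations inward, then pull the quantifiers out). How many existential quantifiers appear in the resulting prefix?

First replace A → B with ¬A ∨ B.
  \neg \neg (\forall t\, M(t)) \lor \neg (\neg \neg (\exists x\, M(x)) \lor (\forall v\, \forall y\, (M(v) \lor M(y))))
Push ¬ through the quantifiers and connectives to reach negation normal form:
  (\forall t\, M(t)) \lor (\forall x\, \neg M(x)) \land (\exists v\, \exists y\, (\neg M(v) \land \neg M(y)))
Extract every quantifier outward, since the variables are now distinct and don't occur free across branches:
  \forall t\, \forall x\, \exists v\, \exists y\, (M(t) \lor \neg M(x) \land \neg M(v) \land \neg M(y))
The prefix is \forall t \forall x \exists v \exists y: 2 universal, 2 existential.

2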